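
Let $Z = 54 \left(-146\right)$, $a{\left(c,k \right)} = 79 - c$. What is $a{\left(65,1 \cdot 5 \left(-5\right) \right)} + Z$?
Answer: $-7870$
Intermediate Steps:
$Z = -7884$
$a{\left(65,1 \cdot 5 \left(-5\right) \right)} + Z = \left(79 - 65\right) - 7884 = 14 - 7884 = -7870$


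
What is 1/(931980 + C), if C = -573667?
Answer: 1/358313 ≈ 2.7909e-6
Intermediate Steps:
1/(931980 + C) = 1/(931980 - 573667) = 1/358313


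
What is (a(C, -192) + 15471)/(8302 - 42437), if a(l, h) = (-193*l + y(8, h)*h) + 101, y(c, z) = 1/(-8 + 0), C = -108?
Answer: -7288/6827 ≈ -1.0675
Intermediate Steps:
y(c, z) = -⅛ (y(c, z) = 1/(-8) = -⅛)
a(l, h) = 101 - 193*l - h/8 (a(l, h) = (-193*l - h/8) + 101 = 101 - 193*l - h/8)
(a(C, -192) + 15471)/(8302 - 42437) = ((101 - 193*(-108) - ⅛*(-192)) + 15471)/(8302 - 42437) = ((101 + 20844 + 24) + 15471)/(-34135) = (20969 + 15471)*(-1/34135) = 36440*(-1/34135) = -7288/6827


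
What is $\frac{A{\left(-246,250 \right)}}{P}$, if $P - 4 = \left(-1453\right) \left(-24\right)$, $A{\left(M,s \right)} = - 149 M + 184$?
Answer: $\frac{18419}{17438} \approx 1.0563$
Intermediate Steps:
$A{\left(M,s \right)} = 184 - 149 M$
$P = 34876$ ($P = 4 - -34872 = 4 + 34872 = 34876$)
$\frac{A{\left(-246,250 \right)}}{P} = \frac{184 - -36654}{34876} = \left(184 + 36654\right) \frac{1}{34876} = 36838 \cdot \frac{1}{34876} = \frac{18419}{17438}$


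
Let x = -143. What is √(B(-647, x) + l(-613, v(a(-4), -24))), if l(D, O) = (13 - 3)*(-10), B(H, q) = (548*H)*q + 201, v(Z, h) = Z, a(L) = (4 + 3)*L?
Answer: √50701609 ≈ 7120.5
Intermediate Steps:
a(L) = 7*L
B(H, q) = 201 + 548*H*q (B(H, q) = 548*H*q + 201 = 201 + 548*H*q)
l(D, O) = -100 (l(D, O) = 10*(-10) = -100)
√(B(-647, x) + l(-613, v(a(-4), -24))) = √((201 + 548*(-647)*(-143)) - 100) = √((201 + 50701508) - 100) = √(50701709 - 100) = √50701609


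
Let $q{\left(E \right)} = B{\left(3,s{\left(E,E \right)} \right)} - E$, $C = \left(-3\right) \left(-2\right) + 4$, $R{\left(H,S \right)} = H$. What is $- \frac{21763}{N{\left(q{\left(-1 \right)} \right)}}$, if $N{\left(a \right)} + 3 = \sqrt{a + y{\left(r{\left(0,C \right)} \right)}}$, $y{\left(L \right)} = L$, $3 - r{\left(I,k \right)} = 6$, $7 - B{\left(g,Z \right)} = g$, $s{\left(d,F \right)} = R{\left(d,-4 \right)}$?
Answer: $9327 + 3109 \sqrt{2} \approx 13724.0$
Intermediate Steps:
$s{\left(d,F \right)} = d$
$C = 10$ ($C = 6 + 4 = 10$)
$B{\left(g,Z \right)} = 7 - g$
$r{\left(I,k \right)} = -3$ ($r{\left(I,k \right)} = 3 - 6 = -3$)
$q{\left(E \right)} = 4 - E$ ($q{\left(E \right)} = \left(7 - 3\right) - E = 4 - E$)
$N{\left(a \right)} = -3 + \sqrt{-3 + a}$ ($N{\left(a \right)} = -3 + \sqrt{a - 3} = -3 + \sqrt{-3 + a}$)
$- \frac{21763}{N{\left(q{\left(-1 \right)} \right)}} = - \frac{21763}{-3 + \sqrt{-3 + \left(4 - -1\right)}} = - \frac{21763}{-3 + \sqrt{-3 + \left(4 + 1\right)}} = - \frac{21763}{-3 + \sqrt{-3 + 5}} = - \frac{21763}{-3 + \sqrt{2}}$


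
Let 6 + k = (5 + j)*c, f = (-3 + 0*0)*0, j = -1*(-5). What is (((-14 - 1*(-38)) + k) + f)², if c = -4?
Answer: 484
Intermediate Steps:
j = 5
f = 0 (f = (-3 + 0)*0 = -3*0 = 0)
k = -46 (k = -6 + (5 + 5)*(-4) = -6 + 10*(-4) = -6 - 40 = -46)
(((-14 - 1*(-38)) + k) + f)² = (((-14 - 1*(-38)) - 46) + 0)² = (((-14 + 38) - 46) + 0)² = ((24 - 46) + 0)² = (-22 + 0)² = (-22)² = 484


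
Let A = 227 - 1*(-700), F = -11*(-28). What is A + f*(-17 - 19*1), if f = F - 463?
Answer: 6507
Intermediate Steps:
F = 308
A = 927 (A = 227 + 700 = 927)
f = -155 (f = 308 - 463 = -155)
A + f*(-17 - 19*1) = 927 - 155*(-17 - 19*1) = 927 - 155*(-17 - 19) = 927 - 155*(-36) = 927 + 5580 = 6507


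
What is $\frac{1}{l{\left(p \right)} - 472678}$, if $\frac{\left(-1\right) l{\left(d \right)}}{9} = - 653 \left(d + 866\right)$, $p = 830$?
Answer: $\frac{1}{9494714} \approx 1.0532 \cdot 10^{-7}$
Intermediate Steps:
$l{\left(d \right)} = 5089482 + 5877 d$ ($l{\left(d \right)} = - 9 \left(- 653 \left(d + 866\right)\right) = - 9 \left(- 653 \left(866 + d\right)\right) = - 9 \left(-565498 - 653 d\right) = 5089482 + 5877 d$)
$\frac{1}{l{\left(p \right)} - 472678} = \frac{1}{\left(5089482 + 5877 \cdot 830\right) - 472678} = \frac{1}{\left(5089482 + 4877910\right) - 472678} = \frac{1}{9967392 - 472678} = \frac{1}{9494714}$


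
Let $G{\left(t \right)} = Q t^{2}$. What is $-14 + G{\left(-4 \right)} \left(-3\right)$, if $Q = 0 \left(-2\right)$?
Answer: $-14$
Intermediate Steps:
$Q = 0$
$G{\left(t \right)} = 0$ ($G{\left(t \right)} = 0 t^{2} = 0$)
$-14 + G{\left(-4 \right)} \left(-3\right) = -14 + 0 \left(-3\right) = -14 + 0 = -14$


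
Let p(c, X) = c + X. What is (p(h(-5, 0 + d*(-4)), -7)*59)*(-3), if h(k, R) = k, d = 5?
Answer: 2124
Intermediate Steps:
p(c, X) = X + c
(p(h(-5, 0 + d*(-4)), -7)*59)*(-3) = ((-7 - 5)*59)*(-3) = -12*59*(-3) = -708*(-3) = 2124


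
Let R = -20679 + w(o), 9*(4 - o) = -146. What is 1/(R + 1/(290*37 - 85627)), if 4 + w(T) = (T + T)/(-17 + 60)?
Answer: -28985139/599472367816 ≈ -4.8351e-5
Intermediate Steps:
o = 182/9 (o = 4 - ⅑*(-146) = 4 + 146/9 = 182/9 ≈ 20.222)
w(T) = -4 + 2*T/43 (w(T) = -4 + (T + T)/(-17 + 60) = -4 + (2*T)/43 = -4 + (2*T)*(1/43) = -4 + 2*T/43)
R = -8003957/387 (R = -20679 + (-4 + (2/43)*(182/9)) = -20679 + (-4 + 364/387) = -20679 - 1184/387 = -8003957/387 ≈ -20682.)
1/(R + 1/(290*37 - 85627)) = 1/(-8003957/387 + 1/(290*37 - 85627)) = 1/(-8003957/387 + 1/(10730 - 85627)) = 1/(-8003957/387 + 1/(-74897)) = 1/(-8003957/387 - 1/74897) = 1/(-599472367816/28985139) = -28985139/599472367816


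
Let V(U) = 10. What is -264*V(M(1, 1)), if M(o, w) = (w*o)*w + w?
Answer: -2640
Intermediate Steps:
M(o, w) = w + o*w² (M(o, w) = (o*w)*w + w = o*w² + w = w + o*w²)
-264*V(M(1, 1)) = -264*10 = -2640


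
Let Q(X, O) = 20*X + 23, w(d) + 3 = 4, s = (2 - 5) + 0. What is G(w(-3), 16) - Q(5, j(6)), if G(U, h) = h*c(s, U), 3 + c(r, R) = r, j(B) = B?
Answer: -219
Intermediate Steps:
s = -3 (s = -3 + 0 = -3)
w(d) = 1 (w(d) = -3 + 4 = 1)
c(r, R) = -3 + r
Q(X, O) = 23 + 20*X
G(U, h) = -6*h (G(U, h) = h*(-3 - 3) = h*(-6) = -6*h)
G(w(-3), 16) - Q(5, j(6)) = -6*16 - (23 + 20*5) = -96 - (23 + 100) = -96 - 1*123 = -96 - 123 = -219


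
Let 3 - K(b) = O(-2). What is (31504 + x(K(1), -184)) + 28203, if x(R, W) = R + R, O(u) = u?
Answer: 59717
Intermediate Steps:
K(b) = 5 (K(b) = 3 - 1*(-2) = 3 + 2 = 5)
x(R, W) = 2*R
(31504 + x(K(1), -184)) + 28203 = (31504 + 2*5) + 28203 = (31504 + 10) + 28203 = 31514 + 28203 = 59717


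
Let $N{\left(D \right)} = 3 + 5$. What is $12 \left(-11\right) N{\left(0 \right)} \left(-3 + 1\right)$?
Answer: $2112$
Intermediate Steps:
$N{\left(D \right)} = 8$
$12 \left(-11\right) N{\left(0 \right)} \left(-3 + 1\right) = 12 \left(-11\right) 8 \left(-3 + 1\right) = - 132 \cdot 8 \left(-2\right) = \left(-132\right) \left(-16\right) = 2112$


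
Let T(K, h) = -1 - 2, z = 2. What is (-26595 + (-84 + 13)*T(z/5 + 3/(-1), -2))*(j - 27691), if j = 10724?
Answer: 447623394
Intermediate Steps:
T(K, h) = -3
(-26595 + (-84 + 13)*T(z/5 + 3/(-1), -2))*(j - 27691) = (-26595 + (-84 + 13)*(-3))*(10724 - 27691) = (-26595 - 71*(-3))*(-16967) = (-26595 + 213)*(-16967) = -26382*(-16967) = 447623394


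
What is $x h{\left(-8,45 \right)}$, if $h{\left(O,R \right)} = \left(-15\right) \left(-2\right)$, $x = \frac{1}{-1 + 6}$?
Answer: $6$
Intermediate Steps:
$x = \frac{1}{5} \approx 0.2$
$h{\left(O,R \right)} = 30$
$x h{\left(-8,45 \right)} = \frac{1}{5} \cdot 30 = 6$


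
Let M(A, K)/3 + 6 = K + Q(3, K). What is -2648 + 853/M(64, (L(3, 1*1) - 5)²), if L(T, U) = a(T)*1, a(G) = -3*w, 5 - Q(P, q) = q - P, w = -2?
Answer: -15035/6 ≈ -2505.8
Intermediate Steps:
Q(P, q) = 5 + P - q (Q(P, q) = 5 - (q - P) = 5 + (P - q) = 5 + P - q)
a(G) = 6 (a(G) = -3*(-2) = 6)
L(T, U) = 6 (L(T, U) = 6*1 = 6)
M(A, K) = 6 (M(A, K) = -18 + 3*(K + (5 + 3 - K)) = -18 + 3*(K + (8 - K)) = -18 + 3*8 = -18 + 24 = 6)
-2648 + 853/M(64, (L(3, 1*1) - 5)²) = -2648 + 853/6 = -15035/6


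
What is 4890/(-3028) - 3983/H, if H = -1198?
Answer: 775288/453443 ≈ 1.7098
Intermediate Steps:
4890/(-3028) - 3983/H = 4890/(-3028) - 3983/(-1198) = 4890*(-1/3028) - 3983*(-1/1198) = -2445/1514 + 3983/1198 = 775288/453443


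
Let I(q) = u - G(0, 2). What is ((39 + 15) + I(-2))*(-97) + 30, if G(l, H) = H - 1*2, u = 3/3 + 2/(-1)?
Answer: -5111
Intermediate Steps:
u = -1 (u = 3*(1/3) + 2*(-1) = 1 - 2 = -1)
G(l, H) = -2 + H (G(l, H) = H - 2 = -2 + H)
I(q) = -1 (I(q) = -1 - (-2 + 2) = -1 - 1*0 = -1 + 0 = -1)
((39 + 15) + I(-2))*(-97) + 30 = ((39 + 15) - 1)*(-97) + 30 = (54 - 1)*(-97) + 30 = 53*(-97) + 30 = -5141 + 30 = -5111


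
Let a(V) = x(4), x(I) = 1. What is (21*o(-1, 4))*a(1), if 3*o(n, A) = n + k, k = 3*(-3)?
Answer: -70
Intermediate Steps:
a(V) = 1
k = -9
o(n, A) = -3 + n/3 (o(n, A) = (n - 9)/3 = (-9 + n)/3 = -3 + n/3)
(21*o(-1, 4))*a(1) = (21*(-3 + (1/3)*(-1)))*1 = (21*(-3 - 1/3))*1 = (21*(-10/3))*1 = -70*1 = -70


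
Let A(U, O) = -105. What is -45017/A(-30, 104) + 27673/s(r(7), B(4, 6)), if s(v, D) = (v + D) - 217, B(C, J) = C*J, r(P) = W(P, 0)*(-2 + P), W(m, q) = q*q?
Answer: 826088/2895 ≈ 285.35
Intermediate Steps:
W(m, q) = q²
r(P) = 0 (r(P) = 0²*(-2 + P) = 0*(-2 + P) = 0)
s(v, D) = -217 + D + v (s(v, D) = (D + v) - 217 = -217 + D + v)
-45017/A(-30, 104) + 27673/s(r(7), B(4, 6)) = -45017/(-105) + 27673/(-217 + 4*6 + 0) = -45017*(-1/105) + 27673/(-217 + 24 + 0) = 6431/15 + 27673/(-193) = 6431/15 + 27673*(-1/193) = 6431/15 - 27673/193 = 826088/2895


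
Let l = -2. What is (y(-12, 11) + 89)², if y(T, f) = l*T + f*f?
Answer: 54756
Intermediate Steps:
y(T, f) = f² - 2*T (y(T, f) = -2*T + f*f = -2*T + f² = f² - 2*T)
(y(-12, 11) + 89)² = ((11² - 2*(-12)) + 89)² = ((121 + 24) + 89)² = (145 + 89)² = 234² = 54756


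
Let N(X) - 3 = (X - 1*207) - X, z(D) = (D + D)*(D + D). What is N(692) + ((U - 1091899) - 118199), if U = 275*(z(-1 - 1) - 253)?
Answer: -1275477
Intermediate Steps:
z(D) = 4*D² (z(D) = (2*D)*(2*D) = 4*D²)
U = -65175 (U = 275*(4*(-1 - 1)² - 253) = 275*(4*(-2)² - 253) = 275*(4*4 - 253) = 275*(16 - 253) = 275*(-237) = -65175)
N(X) = -204 (N(X) = 3 + ((X - 1*207) - X) = 3 + ((X - 207) - X) = 3 + ((-207 + X) - X) = 3 - 207 = -204)
N(692) + ((U - 1091899) - 118199) = -204 + ((-65175 - 1091899) - 118199) = -204 + (-1157074 - 118199) = -204 - 1275273 = -1275477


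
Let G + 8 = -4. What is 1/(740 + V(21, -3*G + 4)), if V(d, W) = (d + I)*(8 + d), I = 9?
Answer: 1/1610 ≈ 0.00062112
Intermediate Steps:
G = -12 (G = -8 - 4 = -12)
V(d, W) = (8 + d)*(9 + d) (V(d, W) = (d + 9)*(8 + d) = (9 + d)*(8 + d) = (8 + d)*(9 + d))
1/(740 + V(21, -3*G + 4)) = 1/(740 + (72 + 21**2 + 17*21)) = 1/(740 + (72 + 441 + 357)) = 1/(740 + 870) = 1/1610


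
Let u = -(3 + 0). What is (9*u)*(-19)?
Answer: 513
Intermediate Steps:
u = -3 (u = -1*3 = -3)
(9*u)*(-19) = (9*(-3))*(-19) = -27*(-19) = 513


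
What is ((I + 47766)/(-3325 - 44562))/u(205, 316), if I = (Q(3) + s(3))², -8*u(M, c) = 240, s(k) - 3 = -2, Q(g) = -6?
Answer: 47791/1436610 ≈ 0.033266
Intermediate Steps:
s(k) = 1 (s(k) = 3 - 2 = 1)
u(M, c) = -30 (u(M, c) = -⅛*240 = -30)
I = 25 (I = (-6 + 1)² = (-5)² = 25)
((I + 47766)/(-3325 - 44562))/u(205, 316) = ((25 + 47766)/(-3325 - 44562))/(-30) = (47791/(-47887))*(-1/30) = (47791*(-1/47887))*(-1/30) = -47791/47887*(-1/30) = 47791/1436610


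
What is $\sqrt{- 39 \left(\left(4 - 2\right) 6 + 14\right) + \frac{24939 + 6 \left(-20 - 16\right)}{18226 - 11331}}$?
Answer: $\frac{i \sqrt{48036134265}}{6895} \approx 31.787 i$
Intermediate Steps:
$\sqrt{- 39 \left(\left(4 - 2\right) 6 + 14\right) + \frac{24939 + 6 \left(-20 - 16\right)}{18226 - 11331}} = \sqrt{- 39 \left(2 \cdot 6 + 14\right) + \frac{24939 + 6 \left(-36\right)}{6895}} = \sqrt{- 39 \left(12 + 14\right) + \left(24939 - 216\right) \frac{1}{6895}} = \sqrt{\left(-39\right) 26 + 24723 \cdot \frac{1}{6895}} = \sqrt{-1014 + \frac{24723}{6895}} = \sqrt{- \frac{6966807}{6895}} = \frac{i \sqrt{48036134265}}{6895}$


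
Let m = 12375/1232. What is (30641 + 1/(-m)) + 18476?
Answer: 55256513/1125 ≈ 49117.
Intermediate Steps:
m = 1125/112 (m = 12375*(1/1232) = 1125/112 ≈ 10.045)
(30641 + 1/(-m)) + 18476 = (30641 + 1/(-1*1125/112)) + 18476 = (30641 + 1/(-1125/112)) + 18476 = (30641 - 112/1125) + 18476 = 34471013/1125 + 18476 = 55256513/1125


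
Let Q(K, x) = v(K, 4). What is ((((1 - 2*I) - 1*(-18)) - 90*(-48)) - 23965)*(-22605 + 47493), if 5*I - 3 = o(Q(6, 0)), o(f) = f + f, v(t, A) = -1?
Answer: -2442309216/5 ≈ -4.8846e+8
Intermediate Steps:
Q(K, x) = -1
o(f) = 2*f
I = ⅕ (I = ⅗ + (2*(-1))/5 = ⅗ + (⅕)*(-2) = ⅗ - ⅖ = ⅕ ≈ 0.20000)
((((1 - 2*I) - 1*(-18)) - 90*(-48)) - 23965)*(-22605 + 47493) = ((((1 - 2*⅕) - 1*(-18)) - 90*(-48)) - 23965)*(-22605 + 47493) = ((((1 - ⅖) + 18) + 4320) - 23965)*24888 = (((⅗ + 18) + 4320) - 23965)*24888 = ((93/5 + 4320) - 23965)*24888 = (21693/5 - 23965)*24888 = -98132/5*24888 = -2442309216/5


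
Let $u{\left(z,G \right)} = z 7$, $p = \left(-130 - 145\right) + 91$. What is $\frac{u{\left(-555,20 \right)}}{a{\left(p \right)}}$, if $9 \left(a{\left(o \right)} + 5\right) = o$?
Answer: $\frac{34965}{229} \approx 152.69$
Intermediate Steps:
$p = -184$ ($p = -275 + 91 = -184$)
$a{\left(o \right)} = -5 + \frac{o}{9}$
$u{\left(z,G \right)} = 7 z$
$\frac{u{\left(-555,20 \right)}}{a{\left(p \right)}} = \frac{7 \left(-555\right)}{-5 + \frac{1}{9} \left(-184\right)} = - \frac{3885}{-5 - \frac{184}{9}} = - \frac{3885}{- \frac{229}{9}} = \left(-3885\right) \left(- \frac{9}{229}\right) = \frac{34965}{229}$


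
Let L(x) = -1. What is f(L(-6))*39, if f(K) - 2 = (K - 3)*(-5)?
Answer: 858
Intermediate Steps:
f(K) = 17 - 5*K (f(K) = 2 + (K - 3)*(-5) = 2 + (-3 + K)*(-5) = 2 + (15 - 5*K) = 17 - 5*K)
f(L(-6))*39 = (17 - 5*(-1))*39 = (17 + 5)*39 = 22*39 = 858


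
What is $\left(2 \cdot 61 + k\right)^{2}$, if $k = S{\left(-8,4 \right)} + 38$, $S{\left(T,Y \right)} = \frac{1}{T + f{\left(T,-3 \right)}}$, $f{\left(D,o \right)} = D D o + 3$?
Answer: $\frac{993447361}{38809} \approx 25598.0$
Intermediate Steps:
$f{\left(D,o \right)} = 3 + o D^{2}$ ($f{\left(D,o \right)} = D^{2} o + 3 = o D^{2} + 3 = 3 + o D^{2}$)
$S{\left(T,Y \right)} = \frac{1}{3 + T - 3 T^{2}}$ ($S{\left(T,Y \right)} = \frac{1}{T - \left(-3 + 3 T^{2}\right)} = \frac{1}{3 + T - 3 T^{2}}$)
$k = \frac{7485}{197}$ ($k = \frac{1}{3 - 8 - 3 \left(-8\right)^{2}} + 38 = \frac{1}{3 - 8 - 192} + 38 = \frac{1}{-197} + 38 = - \frac{1}{197} + 38 = \frac{7485}{197} \approx 37.995$)
$\left(2 \cdot 61 + k\right)^{2} = \left(2 \cdot 61 + \frac{7485}{197}\right)^{2} = \left(122 + \frac{7485}{197}\right)^{2} = \left(\frac{31519}{197}\right)^{2} = \frac{993447361}{38809}$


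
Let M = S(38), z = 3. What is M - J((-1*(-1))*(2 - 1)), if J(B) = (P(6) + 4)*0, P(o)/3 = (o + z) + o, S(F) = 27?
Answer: 27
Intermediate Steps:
P(o) = 9 + 6*o (P(o) = 3*((o + 3) + o) = 3*((3 + o) + o) = 3*(3 + 2*o) = 9 + 6*o)
M = 27
J(B) = 0 (J(B) = ((9 + 6*6) + 4)*0 = ((9 + 36) + 4)*0 = (45 + 4)*0 = 49*0 = 0)
M - J((-1*(-1))*(2 - 1)) = 27 - 1*0 = 27 + 0 = 27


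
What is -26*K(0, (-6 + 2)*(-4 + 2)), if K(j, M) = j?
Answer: 0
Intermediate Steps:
-26*K(0, (-6 + 2)*(-4 + 2)) = -26*0 = 0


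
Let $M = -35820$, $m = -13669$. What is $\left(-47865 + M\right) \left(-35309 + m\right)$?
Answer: $4098723930$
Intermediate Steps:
$\left(-47865 + M\right) \left(-35309 + m\right) = \left(-47865 - 35820\right) \left(-35309 - 13669\right) = \left(-83685\right) \left(-48978\right) = 4098723930$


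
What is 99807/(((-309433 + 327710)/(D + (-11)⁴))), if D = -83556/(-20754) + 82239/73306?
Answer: 123552986159946099/1544805267586 ≈ 79980.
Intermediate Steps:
D = 435108019/84521818 (D = -83556*(-1/20754) + 82239*(1/73306) = 4642/1153 + 82239/73306 = 435108019/84521818 ≈ 5.1479)
99807/(((-309433 + 327710)/(D + (-11)⁴))) = 99807/(((-309433 + 327710)/(435108019/84521818 + (-11)⁴))) = 99807/((18277/(435108019/84521818 + 14641))) = 99807/((18277/(1237919045357/84521818))) = 99807/((18277*(84521818/1237919045357))) = 99807/(1544805267586/1237919045357) = 99807*(1237919045357/1544805267586) = 123552986159946099/1544805267586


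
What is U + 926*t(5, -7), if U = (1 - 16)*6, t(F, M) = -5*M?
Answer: 32320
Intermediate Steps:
U = -90 (U = -15*6 = -90)
U + 926*t(5, -7) = -90 + 926*(-5*(-7)) = -90 + 926*35 = -90 + 32410 = 32320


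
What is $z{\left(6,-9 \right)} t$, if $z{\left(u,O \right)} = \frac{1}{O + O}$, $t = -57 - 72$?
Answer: $\frac{43}{6} \approx 7.1667$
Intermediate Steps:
$t = -129$
$z{\left(u,O \right)} = \frac{1}{2 O}$
$z{\left(6,-9 \right)} t = \frac{1}{2 \left(-9\right)} \left(-129\right) = \frac{1}{2} \left(- \frac{1}{9}\right) \left(-129\right) = \left(- \frac{1}{18}\right) \left(-129\right) = \frac{43}{6}$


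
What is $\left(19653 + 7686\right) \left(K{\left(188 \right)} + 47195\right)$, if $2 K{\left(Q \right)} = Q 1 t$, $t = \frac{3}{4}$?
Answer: $\frac{2584383009}{2} \approx 1.2922 \cdot 10^{9}$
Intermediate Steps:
$t = \frac{3}{4}$ ($t = 3 \cdot \frac{1}{4} = \frac{3}{4} \approx 0.75$)
$K{\left(Q \right)} = \frac{3 Q}{8}$ ($K{\left(Q \right)} = \frac{Q 1 \cdot \frac{3}{4}}{2} = \frac{Q \frac{3}{4}}{2} = \frac{\frac{3}{4} Q}{2} = \frac{3 Q}{8}$)
$\left(19653 + 7686\right) \left(K{\left(188 \right)} + 47195\right) = \left(19653 + 7686\right) \left(\frac{3}{8} \cdot 188 + 47195\right) = 27339 \left(\frac{141}{2} + 47195\right) = 27339 \cdot \frac{94531}{2} = \frac{2584383009}{2}$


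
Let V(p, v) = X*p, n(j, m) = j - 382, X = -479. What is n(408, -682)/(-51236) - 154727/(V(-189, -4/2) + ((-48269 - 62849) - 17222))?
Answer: 3963304769/968590962 ≈ 4.0918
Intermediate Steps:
n(j, m) = -382 + j
V(p, v) = -479*p
n(408, -682)/(-51236) - 154727/(V(-189, -4/2) + ((-48269 - 62849) - 17222)) = (-382 + 408)/(-51236) - 154727/(-479*(-189) + ((-48269 - 62849) - 17222)) = 26*(-1/51236) - 154727/(90531 + (-111118 - 17222)) = -13/25618 - 154727/(90531 - 128340) = -13/25618 - 154727/(-37809) = -13/25618 - 154727*(-1/37809) = -13/25618 + 154727/37809 = 3963304769/968590962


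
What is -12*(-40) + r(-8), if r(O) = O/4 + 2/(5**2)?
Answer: 11952/25 ≈ 478.08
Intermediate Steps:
r(O) = 2/25 + O/4 (r(O) = O*(1/4) + 2/25 = O/4 + 2*(1/25) = O/4 + 2/25 = 2/25 + O/4)
-12*(-40) + r(-8) = -12*(-40) + (2/25 + (1/4)*(-8)) = 480 + (2/25 - 2) = 480 - 48/25 = 11952/25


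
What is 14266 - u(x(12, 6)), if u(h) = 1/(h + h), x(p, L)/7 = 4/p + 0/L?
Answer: 199721/14 ≈ 14266.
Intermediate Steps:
x(p, L) = 28/p (x(p, L) = 7*(4/p + 0/L) = 7*(4/p + 0) = 7*(4/p) = 28/p)
u(h) = 1/(2*h)
14266 - u(x(12, 6)) = 14266 - 1/(2*(28/12)) = 14266 - 1/(2*(28*(1/12))) = 14266 - 1/(2*7/3) = 14266 - 3/(2*7) = 14266 - 1*3/14 = 14266 - 3/14 = 199721/14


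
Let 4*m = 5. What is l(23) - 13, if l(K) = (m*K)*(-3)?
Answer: -397/4 ≈ -99.250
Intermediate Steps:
m = 5/4 (m = (¼)*5 = 5/4 ≈ 1.2500)
l(K) = -15*K/4 (l(K) = (5*K/4)*(-3) = -15*K/4)
l(23) - 13 = -15/4*23 - 13 = -345/4 - 13 = -397/4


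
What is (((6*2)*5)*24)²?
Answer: 2073600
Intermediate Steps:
(((6*2)*5)*24)² = ((12*5)*24)² = (60*24)² = 1440² = 2073600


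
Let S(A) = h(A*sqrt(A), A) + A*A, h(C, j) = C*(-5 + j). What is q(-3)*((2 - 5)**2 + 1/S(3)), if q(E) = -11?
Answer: -286/3 + 22*sqrt(3)/9 ≈ -91.099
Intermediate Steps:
S(A) = A**2 + A**(3/2)*(-5 + A) (S(A) = (A*sqrt(A))*(-5 + A) + A*A = A**(3/2)*(-5 + A) + A**2 = A**2 + A**(3/2)*(-5 + A))
q(-3)*((2 - 5)**2 + 1/S(3)) = -11*((2 - 5)**2 + 1/(3**2 + 3**(3/2)*(-5 + 3))) = -11*((-3)**2 + 1/(9 + (3*sqrt(3))*(-2))) = -11*(9 + 1/(9 - 6*sqrt(3))) = -99 - 11/(9 - 6*sqrt(3))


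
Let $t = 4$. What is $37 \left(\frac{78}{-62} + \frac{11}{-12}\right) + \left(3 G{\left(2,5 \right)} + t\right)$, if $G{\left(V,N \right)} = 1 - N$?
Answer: $- \frac{32909}{372} \approx -88.465$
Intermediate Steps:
$37 \left(\frac{78}{-62} + \frac{11}{-12}\right) + \left(3 G{\left(2,5 \right)} + t\right) = 37 \left(\frac{78}{-62} + \frac{11}{-12}\right) + \left(3 \left(1 - 5\right) + 4\right) = 37 \left(78 \left(- \frac{1}{62}\right) + 11 \left(- \frac{1}{12}\right)\right) + \left(3 \left(1 - 5\right) + 4\right) = 37 \left(- \frac{39}{31} - \frac{11}{12}\right) + \left(3 \left(-4\right) + 4\right) = 37 \left(- \frac{809}{372}\right) + \left(-12 + 4\right) = - \frac{29933}{372} - 8 = - \frac{32909}{372}$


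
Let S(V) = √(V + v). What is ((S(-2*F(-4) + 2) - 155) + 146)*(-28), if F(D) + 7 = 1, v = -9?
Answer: 252 - 28*√5 ≈ 189.39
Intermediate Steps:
F(D) = -6 (F(D) = -7 + 1 = -6)
S(V) = √(-9 + V) (S(V) = √(V - 9) = √(-9 + V))
((S(-2*F(-4) + 2) - 155) + 146)*(-28) = ((√(-9 + (-2*(-6) + 2)) - 155) + 146)*(-28) = ((√(-9 + (12 + 2)) - 155) + 146)*(-28) = ((√(-9 + 14) - 155) + 146)*(-28) = ((√5 - 155) + 146)*(-28) = ((-155 + √5) + 146)*(-28) = (-9 + √5)*(-28) = 252 - 28*√5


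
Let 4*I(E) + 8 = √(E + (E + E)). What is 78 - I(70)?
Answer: 80 - √210/4 ≈ 76.377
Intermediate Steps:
I(E) = -2 + √3*√E/4 (I(E) = -2 + √(E + (E + E))/4 = -2 + √(E + 2*E)/4 = -2 + √(3*E)/4 = -2 + (√3*√E)/4 = -2 + √3*√E/4)
78 - I(70) = 78 - (-2 + √3*√70/4) = 78 - (-2 + √210/4) = 78 + (2 - √210/4) = 80 - √210/4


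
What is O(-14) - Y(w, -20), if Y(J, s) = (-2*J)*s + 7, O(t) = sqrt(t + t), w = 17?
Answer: -687 + 2*I*sqrt(7) ≈ -687.0 + 5.2915*I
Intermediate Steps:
O(t) = sqrt(2)*sqrt(t) (O(t) = sqrt(2*t) = sqrt(2)*sqrt(t))
Y(J, s) = 7 - 2*J*s (Y(J, s) = -2*J*s + 7 = 7 - 2*J*s)
O(-14) - Y(w, -20) = sqrt(2)*sqrt(-14) - (7 - 2*17*(-20)) = sqrt(2)*(I*sqrt(14)) - (7 + 680) = 2*I*sqrt(7) - 1*687 = 2*I*sqrt(7) - 687 = -687 + 2*I*sqrt(7)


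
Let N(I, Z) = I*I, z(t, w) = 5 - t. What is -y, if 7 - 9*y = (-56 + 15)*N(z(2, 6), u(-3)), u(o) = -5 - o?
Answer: -376/9 ≈ -41.778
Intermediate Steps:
N(I, Z) = I²
y = 376/9 (y = 7/9 - (-56 + 15)*(5 - 1*2)²/9 = 7/9 - (-41)*(5 - 2)²/9 = 7/9 - (-41)*3²/9 = 7/9 - (-41)*9/9 = 7/9 - ⅑*(-369) = 7/9 + 41 = 376/9 ≈ 41.778)
-y = -1*376/9 = -376/9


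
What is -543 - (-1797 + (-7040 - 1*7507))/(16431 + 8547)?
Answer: -2257785/4163 ≈ -542.35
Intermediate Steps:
-543 - (-1797 + (-7040 - 1*7507))/(16431 + 8547) = -543 - (-1797 + (-7040 - 7507))/24978 = -543 - (-1797 - 14547)/24978 = -543 - (-16344)/24978 = -543 - 1*(-2724/4163) = -543 + 2724/4163 = -2257785/4163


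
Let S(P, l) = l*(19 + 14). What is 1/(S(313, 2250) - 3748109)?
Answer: -1/3673859 ≈ -2.7219e-7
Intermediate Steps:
S(P, l) = 33*l (S(P, l) = l*33 = 33*l)
1/(S(313, 2250) - 3748109) = 1/(33*2250 - 3748109) = 1/(74250 - 3748109) = 1/(-3673859) = -1/3673859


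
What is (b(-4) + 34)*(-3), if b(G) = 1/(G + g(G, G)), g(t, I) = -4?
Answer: -813/8 ≈ -101.63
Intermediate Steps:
b(G) = 1/(-4 + G) (b(G) = 1/(G - 4) = 1/(-4 + G))
(b(-4) + 34)*(-3) = (1/(-4 - 4) + 34)*(-3) = (1/(-8) + 34)*(-3) = (-⅛ + 34)*(-3) = (271/8)*(-3) = -813/8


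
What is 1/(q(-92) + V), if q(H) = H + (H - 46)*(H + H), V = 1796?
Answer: 1/27096 ≈ 3.6906e-5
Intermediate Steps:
q(H) = H + 2*H*(-46 + H) (q(H) = H + (-46 + H)*(2*H) = H + 2*H*(-46 + H))
1/(q(-92) + V) = 1/(-92*(-91 + 2*(-92)) + 1796) = 1/(-92*(-91 - 184) + 1796) = 1/(-92*(-275) + 1796) = 1/(25300 + 1796) = 1/27096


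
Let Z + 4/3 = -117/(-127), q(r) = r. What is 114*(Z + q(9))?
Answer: 124336/127 ≈ 979.02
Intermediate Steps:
Z = -157/381 (Z = -4/3 - 117/(-127) = -4/3 - 117*(-1/127) = -4/3 + 117/127 = -157/381 ≈ -0.41207)
114*(Z + q(9)) = 114*(-157/381 + 9) = 114*(3272/381) = 124336/127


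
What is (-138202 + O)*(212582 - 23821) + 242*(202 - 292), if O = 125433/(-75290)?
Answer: -1964126668664093/75290 ≈ -2.6087e+10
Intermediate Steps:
O = -125433/75290 (O = 125433*(-1/75290) = -125433/75290 ≈ -1.6660)
(-138202 + O)*(212582 - 23821) + 242*(202 - 292) = (-138202 - 125433/75290)*(212582 - 23821) + 242*(202 - 292) = -10405354013/75290*188761 + 242*(-90) = -1964125028847893/75290 - 21780 = -1964126668664093/75290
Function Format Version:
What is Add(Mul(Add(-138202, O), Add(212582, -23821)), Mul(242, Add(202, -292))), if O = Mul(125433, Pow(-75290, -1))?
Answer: Rational(-1964126668664093, 75290) ≈ -2.6087e+10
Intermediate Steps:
O = Rational(-125433, 75290) (O = Mul(125433, Rational(-1, 75290)) = Rational(-125433, 75290) ≈ -1.6660)
Add(Mul(Add(-138202, O), Add(212582, -23821)), Mul(242, Add(202, -292))) = Add(Mul(Add(-138202, Rational(-125433, 75290)), Add(212582, -23821)), Mul(242, Add(202, -292))) = Add(Mul(Rational(-10405354013, 75290), 188761), Mul(242, -90)) = Add(Rational(-1964125028847893, 75290), -21780) = Rational(-1964126668664093, 75290)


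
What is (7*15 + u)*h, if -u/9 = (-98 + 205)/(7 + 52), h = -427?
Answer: -2234064/59 ≈ -37866.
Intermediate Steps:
u = -963/59 (u = -9*(-98 + 205)/(7 + 52) = -963/59 ≈ -16.322)
(7*15 + u)*h = (7*15 - 963/59)*(-427) = (105 - 963/59)*(-427) = (5232/59)*(-427) = -2234064/59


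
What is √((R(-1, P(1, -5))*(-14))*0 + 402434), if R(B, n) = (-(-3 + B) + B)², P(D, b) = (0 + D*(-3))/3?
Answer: √402434 ≈ 634.38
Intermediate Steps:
P(D, b) = -D (P(D, b) = (0 - 3*D)*(⅓) = -3*D*(⅓) = -D)
R(B, n) = 9 (R(B, n) = ((3 - B) + B)² = 3² = 9)
√((R(-1, P(1, -5))*(-14))*0 + 402434) = √((9*(-14))*0 + 402434) = √(-126*0 + 402434) = √(0 + 402434) = √402434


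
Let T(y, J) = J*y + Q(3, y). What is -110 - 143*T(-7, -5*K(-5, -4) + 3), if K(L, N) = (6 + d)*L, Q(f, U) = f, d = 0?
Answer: 152614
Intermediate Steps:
K(L, N) = 6*L (K(L, N) = (6 + 0)*L = 6*L)
T(y, J) = 3 + J*y (T(y, J) = J*y + 3 = 3 + J*y)
-110 - 143*T(-7, -5*K(-5, -4) + 3) = -110 - 143*(3 + (-30*(-5) + 3)*(-7)) = -110 - 143*(3 + (-5*(-30) + 3)*(-7)) = -110 - 143*(3 + (150 + 3)*(-7)) = -110 - 143*(3 + 153*(-7)) = -110 - 143*(3 - 1071) = -110 - 143*(-1068) = -110 + 152724 = 152614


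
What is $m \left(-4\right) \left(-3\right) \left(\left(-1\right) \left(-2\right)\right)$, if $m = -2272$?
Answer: $-54528$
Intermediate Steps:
$m \left(-4\right) \left(-3\right) \left(\left(-1\right) \left(-2\right)\right) = - 2272 \left(-4\right) \left(-3\right) \left(\left(-1\right) \left(-2\right)\right) = - 2272 \cdot 12 \cdot 2 = \left(-2272\right) 24 = -54528$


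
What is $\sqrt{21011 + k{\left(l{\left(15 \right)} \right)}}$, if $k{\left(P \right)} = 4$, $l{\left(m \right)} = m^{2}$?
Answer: $3 \sqrt{2335} \approx 144.97$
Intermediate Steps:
$\sqrt{21011 + k{\left(l{\left(15 \right)} \right)}} = \sqrt{21011 + 4} = \sqrt{21015} = 3 \sqrt{2335}$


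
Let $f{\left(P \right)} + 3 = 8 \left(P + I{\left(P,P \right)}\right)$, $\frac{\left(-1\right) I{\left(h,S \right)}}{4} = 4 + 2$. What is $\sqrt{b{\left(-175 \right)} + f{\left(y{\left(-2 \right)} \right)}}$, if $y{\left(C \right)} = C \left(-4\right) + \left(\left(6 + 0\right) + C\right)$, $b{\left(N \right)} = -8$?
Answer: $i \sqrt{107} \approx 10.344 i$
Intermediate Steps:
$I{\left(h,S \right)} = -24$ ($I{\left(h,S \right)} = - 4 \left(4 + 2\right) = \left(-4\right) 6 = -24$)
$y{\left(C \right)} = 6 - 3 C$ ($y{\left(C \right)} = - 4 C + \left(6 + C\right) = 6 - 3 C$)
$f{\left(P \right)} = -195 + 8 P$ ($f{\left(P \right)} = -3 + 8 \left(P - 24\right) = -3 + 8 \left(-24 + P\right) = -3 + \left(-192 + 8 P\right) = -195 + 8 P$)
$\sqrt{b{\left(-175 \right)} + f{\left(y{\left(-2 \right)} \right)}} = \sqrt{-8 - \left(195 - 8 \left(6 - -6\right)\right)} = \sqrt{-8 - \left(195 - 8 \left(6 + 6\right)\right)} = \sqrt{-8 + \left(-195 + 8 \cdot 12\right)} = \sqrt{-8 + \left(-195 + 96\right)} = \sqrt{-8 - 99} = \sqrt{-107} = i \sqrt{107}$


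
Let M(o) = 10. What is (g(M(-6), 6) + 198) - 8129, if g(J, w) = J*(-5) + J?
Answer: -7971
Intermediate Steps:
g(J, w) = -4*J (g(J, w) = -5*J + J = -4*J)
(g(M(-6), 6) + 198) - 8129 = (-4*10 + 198) - 8129 = (-40 + 198) - 8129 = 158 - 8129 = -7971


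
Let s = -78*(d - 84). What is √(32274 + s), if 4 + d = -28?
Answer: √41322 ≈ 203.28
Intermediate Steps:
d = -32 (d = -4 - 28 = -32)
s = 9048 (s = -78*(-32 - 84) = -78*(-116) = 9048)
√(32274 + s) = √(32274 + 9048) = √41322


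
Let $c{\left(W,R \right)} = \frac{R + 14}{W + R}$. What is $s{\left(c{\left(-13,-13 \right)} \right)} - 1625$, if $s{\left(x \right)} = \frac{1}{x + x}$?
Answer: $-1638$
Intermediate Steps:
$c{\left(W,R \right)} = \frac{14 + R}{R + W}$
$s{\left(x \right)} = \frac{1}{2 x}$
$s{\left(c{\left(-13,-13 \right)} \right)} - 1625 = \frac{1}{2 \frac{14 - 13}{-13 - 13}} - 1625 = \frac{1}{2 \frac{1}{-26} \cdot 1} - 1625 = \frac{1}{2 \left(\left(- \frac{1}{26}\right) 1\right)} - 1625 = \frac{1}{2 \left(- \frac{1}{26}\right)} - 1625 = \frac{1}{2} \left(-26\right) - 1625 = -13 - 1625 = -1638$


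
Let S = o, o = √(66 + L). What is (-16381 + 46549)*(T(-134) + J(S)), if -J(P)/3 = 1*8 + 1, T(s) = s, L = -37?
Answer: -4857048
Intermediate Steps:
o = √29 (o = √(66 - 37) = √29 ≈ 5.3852)
S = √29 ≈ 5.3852
J(P) = -27 (J(P) = -3*(1*8 + 1) = -3*(8 + 1) = -3*9 = -27)
(-16381 + 46549)*(T(-134) + J(S)) = (-16381 + 46549)*(-134 - 27) = 30168*(-161) = -4857048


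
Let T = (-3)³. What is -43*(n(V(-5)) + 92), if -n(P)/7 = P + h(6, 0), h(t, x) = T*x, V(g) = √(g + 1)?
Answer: -3956 + 602*I ≈ -3956.0 + 602.0*I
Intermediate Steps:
V(g) = √(1 + g)
T = -27
h(t, x) = -27*x
n(P) = -7*P (n(P) = -7*(P - 27*0) = -7*(P + 0) = -7*P)
-43*(n(V(-5)) + 92) = -43*(-7*√(1 - 5) + 92) = -43*(-14*I + 92) = -43*(92 - 14*I) = -3956 + 602*I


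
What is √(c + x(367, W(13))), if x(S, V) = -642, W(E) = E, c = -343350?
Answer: 2*I*√85998 ≈ 586.51*I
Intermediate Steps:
√(c + x(367, W(13))) = √(-343350 - 642) = √(-343992) = 2*I*√85998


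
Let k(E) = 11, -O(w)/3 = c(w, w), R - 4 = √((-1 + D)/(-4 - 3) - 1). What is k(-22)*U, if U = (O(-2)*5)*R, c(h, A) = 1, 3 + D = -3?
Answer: -660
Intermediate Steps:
D = -6 (D = -3 - 3 = -6)
R = 4 (R = 4 + √((-1 - 6)/(-4 - 3) - 1) = 4 + √(-7/(-7) - 1) = 4 + √(-7*(-⅐) - 1) = 4 + √(1 - 1) = 4 + √0 = 4 + 0 = 4)
O(w) = -3 (O(w) = -3*1 = -3)
U = -60 (U = -3*5*4 = -15*4 = -60)
k(-22)*U = 11*(-60) = -660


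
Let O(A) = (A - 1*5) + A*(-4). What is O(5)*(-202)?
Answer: 4040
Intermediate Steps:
O(A) = -5 - 3*A (O(A) = (A - 5) - 4*A = (-5 + A) - 4*A = -5 - 3*A)
O(5)*(-202) = (-5 - 3*5)*(-202) = (-5 - 15)*(-202) = -20*(-202) = 4040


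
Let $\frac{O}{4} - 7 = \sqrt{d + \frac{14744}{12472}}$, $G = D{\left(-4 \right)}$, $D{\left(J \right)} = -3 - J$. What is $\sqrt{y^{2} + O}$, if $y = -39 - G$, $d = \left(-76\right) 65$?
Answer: $\frac{2 \sqrt{989205767 + 14031 i \sqrt{148193863}}}{1559} \approx 40.497 + 3.4707 i$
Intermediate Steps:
$d = -4940$
$G = 1$ ($G = -3 - -4 = -3 + 4 = 1$)
$y = -40$ ($y = -39 - 1 = -40$)
$O = 28 + \frac{36 i \sqrt{148193863}}{1559}$ ($O = 28 + 4 \sqrt{-4940 + \frac{14744}{12472}} = 28 + 4 \sqrt{-4940 + 14744 \cdot \frac{1}{12472}} = 28 + 4 \sqrt{-4940 + \frac{1843}{1559}} = 28 + 4 \sqrt{- \frac{7699617}{1559}} = 28 + 4 \frac{9 i \sqrt{148193863}}{1559} = 28 + \frac{36 i \sqrt{148193863}}{1559} \approx 28.0 + 281.11 i$)
$\sqrt{y^{2} + O} = \sqrt{\left(-40\right)^{2} + \left(28 + \frac{36 i \sqrt{148193863}}{1559}\right)} = \sqrt{1600 + \left(28 + \frac{36 i \sqrt{148193863}}{1559}\right)} = \sqrt{1628 + \frac{36 i \sqrt{148193863}}{1559}}$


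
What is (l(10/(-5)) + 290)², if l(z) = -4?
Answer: 81796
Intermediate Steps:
(l(10/(-5)) + 290)² = (-4 + 290)² = 286² = 81796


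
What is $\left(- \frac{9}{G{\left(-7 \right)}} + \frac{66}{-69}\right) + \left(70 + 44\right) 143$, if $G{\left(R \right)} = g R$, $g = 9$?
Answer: $\frac{2624491}{161} \approx 16301.0$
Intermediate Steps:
$G{\left(R \right)} = 9 R$
$\left(- \frac{9}{G{\left(-7 \right)}} + \frac{66}{-69}\right) + \left(70 + 44\right) 143 = \left(- \frac{9}{9 \left(-7\right)} + \frac{66}{-69}\right) + \left(70 + 44\right) 143 = \left(- \frac{9}{-63} + 66 \left(- \frac{1}{69}\right)\right) + 114 \cdot 143 = \left(\left(-9\right) \left(- \frac{1}{63}\right) - \frac{22}{23}\right) + 16302 = \left(\frac{1}{7} - \frac{22}{23}\right) + 16302 = - \frac{131}{161} + 16302 = \frac{2624491}{161}$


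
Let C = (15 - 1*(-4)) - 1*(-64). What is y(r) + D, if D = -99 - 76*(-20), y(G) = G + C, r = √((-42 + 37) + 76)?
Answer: 1504 + √71 ≈ 1512.4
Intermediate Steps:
C = 83 (C = (15 + 4) + 64 = 19 + 64 = 83)
r = √71 (r = √(-5 + 76) = √71 ≈ 8.4261)
y(G) = 83 + G (y(G) = G + 83 = 83 + G)
D = 1421 (D = -99 + 1520 = 1421)
y(r) + D = (83 + √71) + 1421 = 1504 + √71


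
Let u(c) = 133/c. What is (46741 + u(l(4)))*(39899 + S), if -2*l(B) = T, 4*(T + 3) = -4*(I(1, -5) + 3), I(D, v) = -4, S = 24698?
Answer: 3027919778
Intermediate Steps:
T = -2 (T = -3 + (-4*(-4 + 3))/4 = -3 + (-4*(-1))/4 = -3 + (1/4)*4 = -3 + 1 = -2)
l(B) = 1 (l(B) = -1/2*(-2) = 1)
(46741 + u(l(4)))*(39899 + S) = (46741 + 133/1)*(39899 + 24698) = (46741 + 133*1)*64597 = (46741 + 133)*64597 = 46874*64597 = 3027919778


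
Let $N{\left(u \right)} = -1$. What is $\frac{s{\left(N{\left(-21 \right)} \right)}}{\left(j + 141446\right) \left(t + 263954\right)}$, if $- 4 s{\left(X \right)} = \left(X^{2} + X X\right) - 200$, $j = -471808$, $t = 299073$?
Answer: $- \frac{99}{372005451548} \approx -2.6612 \cdot 10^{-10}$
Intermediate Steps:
$s{\left(X \right)} = 50 - \frac{X^{2}}{2}$ ($s{\left(X \right)} = - \frac{\left(X^{2} + X X\right) - 200}{4} = - \frac{\left(X^{2} + X^{2}\right) - 200}{4} = - \frac{2 X^{2} - 200}{4} = - \frac{-200 + 2 X^{2}}{4} = 50 - \frac{X^{2}}{2}$)
$\frac{s{\left(N{\left(-21 \right)} \right)}}{\left(j + 141446\right) \left(t + 263954\right)} = \frac{50 - \frac{\left(-1\right)^{2}}{2}}{\left(-471808 + 141446\right) \left(299073 + 263954\right)} = \frac{50 - \frac{1}{2}}{\left(-330362\right) 563027} = \frac{50 - \frac{1}{2}}{-186002725774} = \frac{99}{2} \left(- \frac{1}{186002725774}\right) = - \frac{99}{372005451548}$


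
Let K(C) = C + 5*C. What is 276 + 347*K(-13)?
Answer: -26790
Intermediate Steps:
K(C) = 6*C
276 + 347*K(-13) = 276 + 347*(6*(-13)) = 276 + 347*(-78) = 276 - 27066 = -26790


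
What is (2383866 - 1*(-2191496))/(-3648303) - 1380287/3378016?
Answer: -20491351244753/12324025906848 ≈ -1.6627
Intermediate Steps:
(2383866 - 1*(-2191496))/(-3648303) - 1380287/3378016 = (2383866 + 2191496)*(-1/3648303) - 1380287*1/3378016 = 4575362*(-1/3648303) - 1380287/3378016 = -4575362/3648303 - 1380287/3378016 = -20491351244753/12324025906848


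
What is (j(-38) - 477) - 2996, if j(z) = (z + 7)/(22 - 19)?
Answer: -10450/3 ≈ -3483.3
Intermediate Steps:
j(z) = 7/3 + z/3 (j(z) = (7 + z)/3 = (7 + z)*(⅓) = 7/3 + z/3)
(j(-38) - 477) - 2996 = ((7/3 + (⅓)*(-38)) - 477) - 2996 = ((7/3 - 38/3) - 477) - 2996 = (-31/3 - 477) - 2996 = -1462/3 - 2996 = -10450/3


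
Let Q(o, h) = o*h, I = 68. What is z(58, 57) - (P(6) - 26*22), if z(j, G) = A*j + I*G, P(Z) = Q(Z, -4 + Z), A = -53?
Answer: 1362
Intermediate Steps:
Q(o, h) = h*o
P(Z) = Z*(-4 + Z) (P(Z) = (-4 + Z)*Z = Z*(-4 + Z))
z(j, G) = -53*j + 68*G
z(58, 57) - (P(6) - 26*22) = (-53*58 + 68*57) - (6*(-4 + 6) - 26*22) = (-3074 + 3876) - (6*2 - 572) = 802 - (12 - 572) = 802 - 1*(-560) = 802 + 560 = 1362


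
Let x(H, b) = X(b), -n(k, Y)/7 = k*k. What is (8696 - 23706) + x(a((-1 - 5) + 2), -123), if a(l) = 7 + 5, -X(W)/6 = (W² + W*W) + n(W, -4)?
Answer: 438860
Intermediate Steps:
n(k, Y) = -7*k² (n(k, Y) = -7*k*k = -7*k²)
X(W) = 30*W² (X(W) = -6*((W² + W*W) - 7*W²) = -6*((W² + W²) - 7*W²) = -6*(2*W² - 7*W²) = -(-30)*W² = 30*W²)
a(l) = 12
x(H, b) = 30*b²
(8696 - 23706) + x(a((-1 - 5) + 2), -123) = (8696 - 23706) + 30*(-123)² = -15010 + 30*15129 = -15010 + 453870 = 438860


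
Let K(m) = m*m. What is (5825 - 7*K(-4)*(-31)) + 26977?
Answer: 36274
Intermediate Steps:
K(m) = m²
(5825 - 7*K(-4)*(-31)) + 26977 = (5825 - 7*(-4)²*(-31)) + 26977 = (5825 - 7*16*(-31)) + 26977 = (5825 - 112*(-31)) + 26977 = (5825 + 3472) + 26977 = 9297 + 26977 = 36274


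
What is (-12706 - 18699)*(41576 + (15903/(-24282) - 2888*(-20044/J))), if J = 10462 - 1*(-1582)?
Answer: -622793457736725/427562 ≈ -1.4566e+9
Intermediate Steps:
J = 12044 (J = 10462 + 1582 = 12044)
(-12706 - 18699)*(41576 + (15903/(-24282) - 2888*(-20044/J))) = (-12706 - 18699)*(41576 + (15903/(-24282) - 2888/(12044/(-20044)))) = -31405*(41576 + (15903*(-1/24282) - 2888/(12044*(-1/20044)))) = -31405*(41576 + (-93/142 - 2888/(-3011/5011))) = -31405*(41576 + (-93/142 - 2888*(-5011/3011))) = -31405*(41576 + (-93/142 + 14471768/3011)) = -31405*(41576 + 2054711033/427562) = -31405*19831028745/427562 = -622793457736725/427562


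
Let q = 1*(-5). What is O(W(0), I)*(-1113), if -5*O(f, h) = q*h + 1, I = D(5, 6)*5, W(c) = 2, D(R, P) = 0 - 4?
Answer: 112413/5 ≈ 22483.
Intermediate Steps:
D(R, P) = -4
I = -20 (I = -4*5 = -20)
q = -5
O(f, h) = -⅕ + h (O(f, h) = -(-5*h + 1)/5 = -(1 - 5*h)/5 = -⅕ + h)
O(W(0), I)*(-1113) = (-⅕ - 20)*(-1113) = -101/5*(-1113) = 112413/5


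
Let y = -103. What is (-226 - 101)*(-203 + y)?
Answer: 100062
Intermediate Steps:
(-226 - 101)*(-203 + y) = (-226 - 101)*(-203 - 103) = -327*(-306) = 100062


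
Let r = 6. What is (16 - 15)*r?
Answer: 6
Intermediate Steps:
(16 - 15)*r = (16 - 15)*6 = 1*6 = 6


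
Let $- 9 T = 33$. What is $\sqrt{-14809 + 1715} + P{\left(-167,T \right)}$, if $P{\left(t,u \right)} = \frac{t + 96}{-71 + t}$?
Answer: $\frac{71}{238} + i \sqrt{13094} \approx 0.29832 + 114.43 i$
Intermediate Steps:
$T = - \frac{11}{3}$ ($T = \left(- \frac{1}{9}\right) 33 = - \frac{11}{3} \approx -3.6667$)
$P{\left(t,u \right)} = \frac{96 + t}{-71 + t}$
$\sqrt{-14809 + 1715} + P{\left(-167,T \right)} = \sqrt{-14809 + 1715} + \frac{96 - 167}{-71 - 167} = \sqrt{-13094} + \frac{1}{-238} \left(-71\right) = i \sqrt{13094} - - \frac{71}{238} = i \sqrt{13094} + \frac{71}{238} = \frac{71}{238} + i \sqrt{13094}$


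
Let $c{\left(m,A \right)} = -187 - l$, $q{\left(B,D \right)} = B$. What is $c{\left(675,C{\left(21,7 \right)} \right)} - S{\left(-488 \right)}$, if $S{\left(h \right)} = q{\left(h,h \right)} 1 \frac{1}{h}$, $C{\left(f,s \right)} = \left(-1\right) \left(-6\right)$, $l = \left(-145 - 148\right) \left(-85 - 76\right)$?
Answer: $-47361$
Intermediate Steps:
$l = 47173$ ($l = \left(-293\right) \left(-161\right) = 47173$)
$C{\left(f,s \right)} = 6$
$c{\left(m,A \right)} = -47360$ ($c{\left(m,A \right)} = -187 - 47173 = -47360$)
$S{\left(h \right)} = 1$ ($S{\left(h \right)} = h 1 \frac{1}{h} = \frac{h}{h} = 1$)
$c{\left(675,C{\left(21,7 \right)} \right)} - S{\left(-488 \right)} = -47360 - 1 = -47361$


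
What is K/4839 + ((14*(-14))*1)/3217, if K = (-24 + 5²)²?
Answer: -945227/15567063 ≈ -0.060720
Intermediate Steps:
K = 1 (K = (-24 + 25)² = 1² = 1)
K/4839 + ((14*(-14))*1)/3217 = 1/4839 + ((14*(-14))*1)/3217 = 1*(1/4839) - 196*1*(1/3217) = 1/4839 - 196*1/3217 = 1/4839 - 196/3217 = -945227/15567063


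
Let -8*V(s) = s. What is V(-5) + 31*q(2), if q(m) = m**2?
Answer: 997/8 ≈ 124.63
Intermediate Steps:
V(s) = -s/8
V(-5) + 31*q(2) = -1/8*(-5) + 31*2**2 = 5/8 + 31*4 = 5/8 + 124 = 997/8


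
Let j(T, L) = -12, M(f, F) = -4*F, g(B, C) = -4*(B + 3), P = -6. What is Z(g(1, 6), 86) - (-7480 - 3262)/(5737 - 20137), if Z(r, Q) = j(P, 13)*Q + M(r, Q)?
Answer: -9912571/7200 ≈ -1376.7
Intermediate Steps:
g(B, C) = -12 - 4*B (g(B, C) = -4*(3 + B) = -12 - 4*B)
Z(r, Q) = -16*Q (Z(r, Q) = -12*Q - 4*Q = -16*Q)
Z(g(1, 6), 86) - (-7480 - 3262)/(5737 - 20137) = -16*86 - (-7480 - 3262)/(5737 - 20137) = -1376 - (-10742)/(-14400) = -1376 - (-10742)*(-1)/14400 = -1376 - 1*5371/7200 = -1376 - 5371/7200 = -9912571/7200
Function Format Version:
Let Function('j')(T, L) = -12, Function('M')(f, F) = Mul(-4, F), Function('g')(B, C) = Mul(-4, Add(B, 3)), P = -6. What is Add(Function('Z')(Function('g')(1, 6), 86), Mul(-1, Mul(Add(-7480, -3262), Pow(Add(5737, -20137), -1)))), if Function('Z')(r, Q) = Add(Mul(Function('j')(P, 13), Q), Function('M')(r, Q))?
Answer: Rational(-9912571, 7200) ≈ -1376.7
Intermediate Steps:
Function('g')(B, C) = Add(-12, Mul(-4, B)) (Function('g')(B, C) = Mul(-4, Add(3, B)) = Add(-12, Mul(-4, B)))
Function('Z')(r, Q) = Mul(-16, Q) (Function('Z')(r, Q) = Add(Mul(-12, Q), Mul(-4, Q)) = Mul(-16, Q))
Add(Function('Z')(Function('g')(1, 6), 86), Mul(-1, Mul(Add(-7480, -3262), Pow(Add(5737, -20137), -1)))) = Add(Mul(-16, 86), Mul(-1, Mul(Add(-7480, -3262), Pow(Add(5737, -20137), -1)))) = Add(-1376, Mul(-1, Mul(-10742, Pow(-14400, -1)))) = Add(-1376, Mul(-1, Mul(-10742, Rational(-1, 14400)))) = Add(-1376, Mul(-1, Rational(5371, 7200))) = Add(-1376, Rational(-5371, 7200)) = Rational(-9912571, 7200)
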